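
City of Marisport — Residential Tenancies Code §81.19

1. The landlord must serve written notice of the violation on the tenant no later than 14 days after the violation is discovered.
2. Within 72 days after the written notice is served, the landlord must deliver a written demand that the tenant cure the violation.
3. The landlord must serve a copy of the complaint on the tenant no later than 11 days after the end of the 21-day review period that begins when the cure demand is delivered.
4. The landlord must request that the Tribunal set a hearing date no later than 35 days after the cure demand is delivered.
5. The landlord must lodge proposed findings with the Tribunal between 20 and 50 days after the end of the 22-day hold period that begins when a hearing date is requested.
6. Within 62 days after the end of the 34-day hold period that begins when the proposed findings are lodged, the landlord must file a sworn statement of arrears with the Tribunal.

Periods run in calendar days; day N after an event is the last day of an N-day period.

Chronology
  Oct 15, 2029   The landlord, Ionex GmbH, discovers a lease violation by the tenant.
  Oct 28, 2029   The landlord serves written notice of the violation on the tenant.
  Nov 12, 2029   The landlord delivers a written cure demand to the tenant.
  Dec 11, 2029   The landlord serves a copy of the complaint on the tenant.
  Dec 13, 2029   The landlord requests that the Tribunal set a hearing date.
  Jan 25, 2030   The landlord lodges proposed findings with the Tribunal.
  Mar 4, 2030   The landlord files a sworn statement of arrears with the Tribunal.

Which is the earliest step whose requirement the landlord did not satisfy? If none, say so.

Step 1 — counting 14 days from Oct 15, 2029 (when the violation is discovered) gives a deadline of Oct 29, 2029; completed Oct 28, 2029, before the deadline.
Step 2 — counting 72 days from Oct 28, 2029 (when the written notice is served) gives a deadline of Jan 8, 2030; done Nov 12, 2029 — timely.
Step 3 — counting 11 days from Dec 3, 2029 (end of the 21-day review period, which began when the cure demand is delivered on Nov 12, 2029) gives a deadline of Dec 14, 2029; Dec 11, 2029 is within that limit.
Step 4 — counting 35 days from Nov 12, 2029 (when the cure demand is delivered) gives a deadline of Dec 17, 2029; done Dec 13, 2029 — timely.
Step 5 — 20 and 50 days from Jan 4, 2030 (end of the 22-day hold period, which began when a hearing date is requested on Dec 13, 2029) are Jan 24, 2030 and Feb 23, 2030 respectively; Jan 25, 2030 falls inside that range.
Step 6 — counting 62 days from Feb 28, 2030 (end of the 34-day hold period, which began when the proposed findings are lodged on Jan 25, 2030) gives a deadline of May 1, 2030; completed Mar 4, 2030, before the deadline.

None — every step was satisfied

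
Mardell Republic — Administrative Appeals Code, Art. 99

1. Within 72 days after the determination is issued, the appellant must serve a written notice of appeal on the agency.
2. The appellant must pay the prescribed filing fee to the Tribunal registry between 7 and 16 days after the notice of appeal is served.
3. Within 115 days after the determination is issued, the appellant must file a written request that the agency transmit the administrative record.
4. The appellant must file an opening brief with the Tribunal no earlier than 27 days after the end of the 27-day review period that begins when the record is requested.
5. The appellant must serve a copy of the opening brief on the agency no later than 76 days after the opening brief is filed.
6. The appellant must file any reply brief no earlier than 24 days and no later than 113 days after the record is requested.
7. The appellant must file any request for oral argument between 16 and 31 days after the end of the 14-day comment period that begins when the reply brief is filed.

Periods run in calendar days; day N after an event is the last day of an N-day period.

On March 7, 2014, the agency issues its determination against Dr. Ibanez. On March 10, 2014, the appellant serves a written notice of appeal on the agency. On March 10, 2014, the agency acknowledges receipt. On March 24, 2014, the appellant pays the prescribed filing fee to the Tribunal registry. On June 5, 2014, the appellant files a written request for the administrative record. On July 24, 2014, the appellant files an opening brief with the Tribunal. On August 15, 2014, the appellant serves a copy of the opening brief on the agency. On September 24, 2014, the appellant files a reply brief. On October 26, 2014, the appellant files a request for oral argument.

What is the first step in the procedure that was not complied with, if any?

Step 4

(1) due by March 7, 2014 + 72 days = May 18, 2014; done March 10, 2014 — timely.
(2) the permitted window runs from March 10, 2014 + 7 = March 17, 2014 to March 10, 2014 + 16 = March 26, 2014; March 24, 2014 falls inside that range.
(3) due by March 7, 2014 + 115 days = June 30, 2014; June 5, 2014 is within that limit.
(4) permitted from July 2, 2014 + 27 days = July 29, 2014 onward; July 24, 2014 is 5 days before the earliest permitted date.
No need to go further; step 4 was not satisfied.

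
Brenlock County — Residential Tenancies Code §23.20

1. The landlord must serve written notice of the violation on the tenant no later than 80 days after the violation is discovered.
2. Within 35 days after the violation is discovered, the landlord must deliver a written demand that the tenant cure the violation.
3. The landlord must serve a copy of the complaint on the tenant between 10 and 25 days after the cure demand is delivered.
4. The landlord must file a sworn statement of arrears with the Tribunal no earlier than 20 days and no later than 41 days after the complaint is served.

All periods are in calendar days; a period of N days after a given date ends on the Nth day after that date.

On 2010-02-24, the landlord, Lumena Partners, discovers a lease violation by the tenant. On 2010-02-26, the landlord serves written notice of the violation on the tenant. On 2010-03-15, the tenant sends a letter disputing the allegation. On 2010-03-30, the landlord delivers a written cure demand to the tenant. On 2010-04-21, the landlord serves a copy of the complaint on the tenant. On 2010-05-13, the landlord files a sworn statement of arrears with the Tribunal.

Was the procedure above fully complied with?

Step 1: 80 days after 2010-02-24 (when the violation is discovered) is 2010-05-15; 2010-02-26 is within that limit.
Step 2: 35 days after 2010-02-24 (when the violation is discovered) is 2010-03-31; 2010-03-30 is within that limit.
Step 3: the window is 10–25 days after 2010-03-30 (when the cure demand is delivered), so 2010-04-09 through 2010-04-24; done 2010-04-21, which is between those dates.
Step 4: the window is 20–41 days after 2010-04-21 (when the complaint is served), so 2010-05-11 through 2010-06-01; 2010-05-13 falls inside that range.

Yes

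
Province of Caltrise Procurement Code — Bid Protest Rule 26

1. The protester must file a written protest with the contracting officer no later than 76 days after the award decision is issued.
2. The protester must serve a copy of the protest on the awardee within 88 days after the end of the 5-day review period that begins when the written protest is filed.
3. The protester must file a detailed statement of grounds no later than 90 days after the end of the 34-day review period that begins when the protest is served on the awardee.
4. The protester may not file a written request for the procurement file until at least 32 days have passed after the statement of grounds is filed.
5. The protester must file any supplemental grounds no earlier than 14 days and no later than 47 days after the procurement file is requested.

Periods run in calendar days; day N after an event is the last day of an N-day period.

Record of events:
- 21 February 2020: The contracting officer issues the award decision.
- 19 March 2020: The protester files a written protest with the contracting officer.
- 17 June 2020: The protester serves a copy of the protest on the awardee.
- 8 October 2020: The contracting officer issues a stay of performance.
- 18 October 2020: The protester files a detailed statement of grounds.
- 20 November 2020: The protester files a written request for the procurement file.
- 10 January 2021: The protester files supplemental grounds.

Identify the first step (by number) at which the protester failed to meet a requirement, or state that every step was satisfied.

Step 1: 76 days after 21 February 2020 (when the award decision is issued) is 7 May 2020; done 19 March 2020 — timely.
Step 2: 88 days after 24 March 2020 (end of the 5-day review period, which began when the written protest is filed on 19 March 2020) is 20 June 2020; completed 17 June 2020, before the deadline.
Step 3: 90 days after 21 July 2020 (end of the 34-day review period, which began when the protest is served on the awardee on 17 June 2020) is 19 October 2020; completed 18 October 2020, before the deadline.
Step 4: the earliest permitted date is 32 days after 18 October 2020 (when the statement of grounds is filed), i.e. 19 November 2020; done 20 November 2020 — permitted.
Step 5: the window is 14–47 days after 20 November 2020 (when the procurement file is requested), so 4 December 2020 through 6 January 2021; done 10 January 2021 — 4 days after the window closed.
No need to go further; step 5 was not satisfied.

Step 5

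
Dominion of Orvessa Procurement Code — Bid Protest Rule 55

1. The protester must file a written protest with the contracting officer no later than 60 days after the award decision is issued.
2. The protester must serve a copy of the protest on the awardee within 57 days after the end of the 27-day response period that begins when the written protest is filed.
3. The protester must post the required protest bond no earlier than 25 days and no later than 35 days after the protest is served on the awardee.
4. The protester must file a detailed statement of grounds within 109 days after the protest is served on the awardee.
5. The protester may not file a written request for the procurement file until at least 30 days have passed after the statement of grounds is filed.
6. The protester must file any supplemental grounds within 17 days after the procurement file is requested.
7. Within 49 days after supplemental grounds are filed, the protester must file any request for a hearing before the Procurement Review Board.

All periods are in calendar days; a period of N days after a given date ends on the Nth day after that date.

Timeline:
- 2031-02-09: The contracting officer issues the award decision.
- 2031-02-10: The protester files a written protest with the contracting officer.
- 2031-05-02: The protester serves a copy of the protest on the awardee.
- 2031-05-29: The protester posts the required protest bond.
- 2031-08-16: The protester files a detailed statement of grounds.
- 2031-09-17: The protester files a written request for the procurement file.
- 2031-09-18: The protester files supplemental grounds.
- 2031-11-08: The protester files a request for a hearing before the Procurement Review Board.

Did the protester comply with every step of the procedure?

(1) due by 2031-02-09 + 60 days = 2031-04-10; completed 2031-02-10, before the deadline.
(2) due by 2031-03-09 + 57 days = 2031-05-05; done 2031-05-02 — timely.
(3) the permitted window runs from 2031-05-02 + 25 = 2031-05-27 to 2031-05-02 + 35 = 2031-06-06; 2031-05-29 falls inside that range.
(4) due by 2031-05-02 + 109 days = 2031-08-19; 2031-08-16 is within that limit.
(5) permitted from 2031-08-16 + 30 days = 2031-09-15 onward; done 2031-09-17, after the minimum wait.
(6) due by 2031-09-17 + 17 days = 2031-10-04; completed 2031-09-18, before the deadline.
(7) due by 2031-09-18 + 49 days = 2031-11-06; 2031-11-08 misses that deadline by 2 days.
That is the first point of non-compliance.

No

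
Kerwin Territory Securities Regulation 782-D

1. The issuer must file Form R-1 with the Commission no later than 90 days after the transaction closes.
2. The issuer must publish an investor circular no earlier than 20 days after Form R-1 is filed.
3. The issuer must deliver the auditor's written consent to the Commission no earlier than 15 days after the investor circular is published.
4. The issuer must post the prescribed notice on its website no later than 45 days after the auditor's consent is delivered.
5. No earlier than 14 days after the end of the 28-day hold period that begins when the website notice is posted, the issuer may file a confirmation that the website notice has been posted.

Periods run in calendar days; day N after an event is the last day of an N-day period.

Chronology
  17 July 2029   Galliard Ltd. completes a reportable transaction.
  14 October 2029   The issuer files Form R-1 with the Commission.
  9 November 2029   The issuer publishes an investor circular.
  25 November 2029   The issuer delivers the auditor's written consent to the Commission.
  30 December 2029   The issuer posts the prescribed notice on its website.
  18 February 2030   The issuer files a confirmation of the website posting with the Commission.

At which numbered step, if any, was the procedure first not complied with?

None — every step was satisfied

Step 1 — counting 90 days from 17 July 2029 (when the transaction closes) gives a deadline of 15 October 2029; 14 October 2029 is within that limit.
Step 2 — must wait 20 days from 14 October 2029 (when Form R-1 is filed), so not before 3 November 2029; done 9 November 2029 — permitted.
Step 3 — must wait 15 days from 9 November 2029 (when the investor circular is published), so not before 24 November 2029; done 25 November 2029 — permitted.
Step 4 — counting 45 days from 25 November 2029 (when the auditor's consent is delivered) gives a deadline of 9 January 2030; done 30 December 2029 — timely.
Step 5 — must wait 14 days from 27 January 2030 (end of the 28-day hold period, which began when the website notice is posted on 30 December 2029), so not before 10 February 2030; done 18 February 2030, after the minimum wait.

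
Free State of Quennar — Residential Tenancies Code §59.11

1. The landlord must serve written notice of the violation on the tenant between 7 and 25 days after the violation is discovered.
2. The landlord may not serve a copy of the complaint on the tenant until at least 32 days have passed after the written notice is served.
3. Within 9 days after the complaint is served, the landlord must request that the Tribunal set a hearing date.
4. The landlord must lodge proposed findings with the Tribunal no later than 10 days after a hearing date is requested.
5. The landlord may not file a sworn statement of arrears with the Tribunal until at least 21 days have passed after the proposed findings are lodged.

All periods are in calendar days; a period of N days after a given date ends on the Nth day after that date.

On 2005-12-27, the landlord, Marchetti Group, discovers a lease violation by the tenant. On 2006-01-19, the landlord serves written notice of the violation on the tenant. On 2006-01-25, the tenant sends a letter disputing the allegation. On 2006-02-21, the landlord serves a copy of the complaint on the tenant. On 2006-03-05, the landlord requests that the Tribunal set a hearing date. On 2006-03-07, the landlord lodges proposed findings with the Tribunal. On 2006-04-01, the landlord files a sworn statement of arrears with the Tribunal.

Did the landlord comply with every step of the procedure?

Step 1: the window is 7–25 days after 2005-12-27 (when the violation is discovered), so 2006-01-03 through 2006-01-21; 2006-01-19 falls inside that range.
Step 2: the earliest permitted date is 32 days after 2006-01-19 (when the written notice is served), i.e. 2006-02-20; done 2006-02-21 — permitted.
Step 3: 9 days after 2006-02-21 (when the complaint is served) is 2006-03-02; 2006-03-05 misses that deadline by 3 days.
No need to go further; step 3 was not satisfied.

No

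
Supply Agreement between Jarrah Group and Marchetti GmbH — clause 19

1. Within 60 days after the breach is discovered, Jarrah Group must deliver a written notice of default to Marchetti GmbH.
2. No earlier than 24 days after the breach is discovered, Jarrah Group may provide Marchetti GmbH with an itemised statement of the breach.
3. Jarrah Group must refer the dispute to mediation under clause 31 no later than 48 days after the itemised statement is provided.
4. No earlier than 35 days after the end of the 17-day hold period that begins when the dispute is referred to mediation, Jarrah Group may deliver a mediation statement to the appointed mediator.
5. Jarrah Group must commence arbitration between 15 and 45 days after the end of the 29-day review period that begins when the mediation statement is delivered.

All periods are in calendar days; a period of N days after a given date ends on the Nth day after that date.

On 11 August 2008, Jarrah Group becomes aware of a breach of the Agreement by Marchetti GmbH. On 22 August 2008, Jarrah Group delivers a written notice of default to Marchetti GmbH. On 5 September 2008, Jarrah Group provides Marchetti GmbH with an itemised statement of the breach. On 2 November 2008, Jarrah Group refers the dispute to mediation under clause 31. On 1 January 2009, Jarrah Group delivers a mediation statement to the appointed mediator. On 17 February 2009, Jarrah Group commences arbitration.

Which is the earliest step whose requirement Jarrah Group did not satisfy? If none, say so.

Step 3

Step 1 — counting 60 days from 11 August 2008 (when the breach is discovered) gives a deadline of 10 October 2008; done 22 August 2008 — timely.
Step 2 — must wait 24 days from 11 August 2008 (when the breach is discovered), so not before 4 September 2008; done 5 September 2008 — permitted.
Step 3 — counting 48 days from 5 September 2008 (when the itemised statement is provided) gives a deadline of 23 October 2008; 2 November 2008 misses that deadline by 10 days.
That is the first point of non-compliance.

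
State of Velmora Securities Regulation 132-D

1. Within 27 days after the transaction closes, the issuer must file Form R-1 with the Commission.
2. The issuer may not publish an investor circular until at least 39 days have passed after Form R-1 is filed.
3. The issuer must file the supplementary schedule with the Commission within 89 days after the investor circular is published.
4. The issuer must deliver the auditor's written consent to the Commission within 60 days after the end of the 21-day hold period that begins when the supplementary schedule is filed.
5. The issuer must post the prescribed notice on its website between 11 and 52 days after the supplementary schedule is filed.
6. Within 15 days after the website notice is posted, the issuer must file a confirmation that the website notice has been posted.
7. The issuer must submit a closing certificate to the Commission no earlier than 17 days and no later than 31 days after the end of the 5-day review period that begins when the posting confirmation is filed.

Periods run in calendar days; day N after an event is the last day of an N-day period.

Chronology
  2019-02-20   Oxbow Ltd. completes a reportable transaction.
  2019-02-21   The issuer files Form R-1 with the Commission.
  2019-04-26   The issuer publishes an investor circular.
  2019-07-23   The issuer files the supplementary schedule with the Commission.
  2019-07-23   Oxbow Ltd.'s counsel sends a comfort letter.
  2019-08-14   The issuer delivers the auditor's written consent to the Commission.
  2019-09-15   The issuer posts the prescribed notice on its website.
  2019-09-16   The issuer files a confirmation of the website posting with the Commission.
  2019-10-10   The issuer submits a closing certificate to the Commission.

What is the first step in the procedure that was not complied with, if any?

(1) due by 2019-02-20 + 27 days = 2019-03-19; 2019-02-21 is within that limit.
(2) permitted from 2019-02-21 + 39 days = 2019-04-01 onward; 2019-04-26 is on or after that date.
(3) due by 2019-04-26 + 89 days = 2019-07-24; done 2019-07-23 — timely.
(4) due by 2019-08-13 + 60 days = 2019-10-12; completed 2019-08-14, before the deadline.
(5) the permitted window runs from 2019-07-23 + 11 = 2019-08-03 to 2019-07-23 + 52 = 2019-09-13; 2019-09-15 is 2 days past the end of the window.

Step 5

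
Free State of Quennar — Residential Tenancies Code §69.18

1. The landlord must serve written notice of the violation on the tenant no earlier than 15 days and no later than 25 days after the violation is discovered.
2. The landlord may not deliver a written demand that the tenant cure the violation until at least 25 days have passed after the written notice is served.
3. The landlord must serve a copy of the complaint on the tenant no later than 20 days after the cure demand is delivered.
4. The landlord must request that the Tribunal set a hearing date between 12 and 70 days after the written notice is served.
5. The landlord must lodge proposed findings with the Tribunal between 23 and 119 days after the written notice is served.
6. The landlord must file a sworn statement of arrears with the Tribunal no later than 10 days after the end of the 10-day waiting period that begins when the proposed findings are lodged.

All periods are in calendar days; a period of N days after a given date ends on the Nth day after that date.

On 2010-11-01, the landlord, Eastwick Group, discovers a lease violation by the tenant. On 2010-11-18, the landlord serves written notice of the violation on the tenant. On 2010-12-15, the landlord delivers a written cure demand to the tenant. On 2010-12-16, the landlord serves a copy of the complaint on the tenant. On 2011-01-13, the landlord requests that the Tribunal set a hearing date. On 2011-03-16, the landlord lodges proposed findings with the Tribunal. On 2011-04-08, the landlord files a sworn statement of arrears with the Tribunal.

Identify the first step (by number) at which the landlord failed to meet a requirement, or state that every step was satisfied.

(1) the permitted window runs from 2010-11-01 + 15 = 2010-11-16 to 2010-11-01 + 25 = 2010-11-26; done 2010-11-18 — within the window.
(2) permitted from 2010-11-18 + 25 days = 2010-12-13 onward; 2010-12-15 is on or after that date.
(3) due by 2010-12-15 + 20 days = 2011-01-04; 2010-12-16 is within that limit.
(4) the permitted window runs from 2010-11-18 + 12 = 2010-11-30 to 2010-11-18 + 70 = 2011-01-27; done 2011-01-13, which is between those dates.
(5) the permitted window runs from 2010-11-18 + 23 = 2010-12-11 to 2010-11-18 + 119 = 2011-03-17; 2011-03-16 falls inside that range.
(6) due by 2011-03-26 + 10 days = 2011-04-05; not done until 2011-04-08, 3 days after the deadline.
The analysis stops there.

Step 6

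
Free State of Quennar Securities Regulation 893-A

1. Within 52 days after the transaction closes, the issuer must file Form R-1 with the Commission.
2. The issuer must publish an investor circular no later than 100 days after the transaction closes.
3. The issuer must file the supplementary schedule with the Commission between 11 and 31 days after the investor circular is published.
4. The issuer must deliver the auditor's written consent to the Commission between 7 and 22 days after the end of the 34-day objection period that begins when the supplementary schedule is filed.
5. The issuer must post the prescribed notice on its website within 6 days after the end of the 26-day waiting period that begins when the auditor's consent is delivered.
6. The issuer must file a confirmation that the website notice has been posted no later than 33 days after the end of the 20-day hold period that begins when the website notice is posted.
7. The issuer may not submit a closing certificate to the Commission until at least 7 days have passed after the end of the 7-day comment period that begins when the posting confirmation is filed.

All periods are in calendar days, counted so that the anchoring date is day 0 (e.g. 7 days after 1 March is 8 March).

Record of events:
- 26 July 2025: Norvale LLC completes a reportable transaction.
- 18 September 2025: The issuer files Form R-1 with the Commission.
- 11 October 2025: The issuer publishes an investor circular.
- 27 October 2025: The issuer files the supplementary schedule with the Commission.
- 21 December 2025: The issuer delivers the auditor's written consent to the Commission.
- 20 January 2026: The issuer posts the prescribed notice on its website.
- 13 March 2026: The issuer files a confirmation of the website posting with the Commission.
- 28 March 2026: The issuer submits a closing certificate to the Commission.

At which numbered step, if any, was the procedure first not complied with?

Step 1 — counting 52 days from 26 July 2025 (when the transaction closes) gives a deadline of 16 September 2025; 18 September 2025 misses that deadline by 2 days.

Step 1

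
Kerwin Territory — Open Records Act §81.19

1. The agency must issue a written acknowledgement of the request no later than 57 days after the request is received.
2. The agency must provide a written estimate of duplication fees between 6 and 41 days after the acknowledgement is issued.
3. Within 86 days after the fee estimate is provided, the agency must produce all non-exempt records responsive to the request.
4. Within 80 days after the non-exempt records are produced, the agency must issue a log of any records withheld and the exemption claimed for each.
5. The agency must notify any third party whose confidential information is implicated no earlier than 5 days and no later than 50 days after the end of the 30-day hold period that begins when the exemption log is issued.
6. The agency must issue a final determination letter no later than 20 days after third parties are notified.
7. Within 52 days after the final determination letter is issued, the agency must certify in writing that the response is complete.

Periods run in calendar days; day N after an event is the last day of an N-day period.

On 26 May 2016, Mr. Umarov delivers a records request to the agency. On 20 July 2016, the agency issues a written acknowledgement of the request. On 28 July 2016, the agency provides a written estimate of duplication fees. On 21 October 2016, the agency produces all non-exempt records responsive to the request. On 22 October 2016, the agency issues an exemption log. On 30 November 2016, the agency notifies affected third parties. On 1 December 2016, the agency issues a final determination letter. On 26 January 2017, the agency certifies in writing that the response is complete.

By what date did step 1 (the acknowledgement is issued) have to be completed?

Step 1 runs from 26 May 2016, when the request is received. 57 days after 26 May 2016 is 22 July 2016.

22 July 2016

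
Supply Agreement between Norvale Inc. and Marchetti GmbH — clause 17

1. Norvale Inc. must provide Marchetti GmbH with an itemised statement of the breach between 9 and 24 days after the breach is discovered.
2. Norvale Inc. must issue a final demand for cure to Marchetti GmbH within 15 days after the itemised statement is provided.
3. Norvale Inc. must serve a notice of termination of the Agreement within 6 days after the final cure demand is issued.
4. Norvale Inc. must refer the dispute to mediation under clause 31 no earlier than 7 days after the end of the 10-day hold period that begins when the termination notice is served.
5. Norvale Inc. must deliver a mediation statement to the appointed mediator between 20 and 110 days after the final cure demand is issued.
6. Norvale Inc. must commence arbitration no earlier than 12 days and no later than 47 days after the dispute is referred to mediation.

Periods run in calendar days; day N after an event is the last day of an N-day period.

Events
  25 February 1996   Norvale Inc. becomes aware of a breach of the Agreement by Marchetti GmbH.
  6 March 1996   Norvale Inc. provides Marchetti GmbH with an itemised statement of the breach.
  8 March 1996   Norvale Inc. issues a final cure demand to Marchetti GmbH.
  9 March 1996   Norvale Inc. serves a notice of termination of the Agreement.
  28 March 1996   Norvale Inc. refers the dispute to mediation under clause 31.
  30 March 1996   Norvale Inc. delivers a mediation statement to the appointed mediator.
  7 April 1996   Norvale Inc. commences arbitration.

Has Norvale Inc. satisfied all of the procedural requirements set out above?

No

Step 1: the window is 9–24 days after 25 February 1996 (when the breach is discovered), so 5 March 1996 through 20 March 1996; 6 March 1996 falls inside that range.
Step 2: 15 days after 6 March 1996 (when the itemised statement is provided) is 21 March 1996; completed 8 March 1996, before the deadline.
Step 3: 6 days after 8 March 1996 (when the final cure demand is issued) is 14 March 1996; 9 March 1996 is within that limit.
Step 4: the earliest permitted date is 7 days after 19 March 1996 (end of the 10-day hold period, which began when the termination notice is served on 9 March 1996), i.e. 26 March 1996; 28 March 1996 is on or after that date.
Step 5: the window is 20–110 days after 8 March 1996 (when the final cure demand is issued), so 28 March 1996 through 26 June 1996; 30 March 1996 falls inside that range.
Step 6: the window is 12–47 days after 28 March 1996 (when the dispute is referred to mediation), so 9 April 1996 through 14 May 1996; 7 April 1996 is 2 days too early.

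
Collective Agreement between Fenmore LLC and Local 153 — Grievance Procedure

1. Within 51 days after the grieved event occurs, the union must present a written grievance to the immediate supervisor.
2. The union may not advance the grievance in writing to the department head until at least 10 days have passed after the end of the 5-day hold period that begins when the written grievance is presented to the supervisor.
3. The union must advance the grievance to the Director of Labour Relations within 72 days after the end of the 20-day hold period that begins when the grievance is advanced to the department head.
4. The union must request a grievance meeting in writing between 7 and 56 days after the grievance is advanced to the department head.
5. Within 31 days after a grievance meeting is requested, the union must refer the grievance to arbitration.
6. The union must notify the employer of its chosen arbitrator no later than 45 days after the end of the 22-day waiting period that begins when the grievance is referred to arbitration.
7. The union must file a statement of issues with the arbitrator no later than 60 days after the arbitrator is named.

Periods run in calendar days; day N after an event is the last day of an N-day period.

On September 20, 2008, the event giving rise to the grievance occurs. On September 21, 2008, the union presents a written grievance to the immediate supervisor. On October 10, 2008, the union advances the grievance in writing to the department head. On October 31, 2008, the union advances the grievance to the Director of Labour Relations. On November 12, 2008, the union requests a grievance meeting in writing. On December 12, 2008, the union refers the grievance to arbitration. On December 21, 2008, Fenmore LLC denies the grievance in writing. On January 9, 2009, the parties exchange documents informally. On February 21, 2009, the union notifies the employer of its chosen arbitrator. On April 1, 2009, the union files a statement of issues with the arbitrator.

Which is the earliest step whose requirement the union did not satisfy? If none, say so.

Step 6

(1) due by September 20, 2008 + 51 days = November 10, 2008; completed September 21, 2008, before the deadline.
(2) permitted from September 26, 2008 + 10 days = October 6, 2008 onward; done October 10, 2008, after the minimum wait.
(3) due by October 30, 2008 + 72 days = January 10, 2009; October 31, 2008 is within that limit.
(4) the permitted window runs from October 10, 2008 + 7 = October 17, 2008 to October 10, 2008 + 56 = December 5, 2008; November 12, 2008 falls inside that range.
(5) due by November 12, 2008 + 31 days = December 13, 2008; December 12, 2008 is within that limit.
(6) due by January 3, 2009 + 45 days = February 17, 2009; not done until February 21, 2009, 4 days after the deadline.
The analysis stops there.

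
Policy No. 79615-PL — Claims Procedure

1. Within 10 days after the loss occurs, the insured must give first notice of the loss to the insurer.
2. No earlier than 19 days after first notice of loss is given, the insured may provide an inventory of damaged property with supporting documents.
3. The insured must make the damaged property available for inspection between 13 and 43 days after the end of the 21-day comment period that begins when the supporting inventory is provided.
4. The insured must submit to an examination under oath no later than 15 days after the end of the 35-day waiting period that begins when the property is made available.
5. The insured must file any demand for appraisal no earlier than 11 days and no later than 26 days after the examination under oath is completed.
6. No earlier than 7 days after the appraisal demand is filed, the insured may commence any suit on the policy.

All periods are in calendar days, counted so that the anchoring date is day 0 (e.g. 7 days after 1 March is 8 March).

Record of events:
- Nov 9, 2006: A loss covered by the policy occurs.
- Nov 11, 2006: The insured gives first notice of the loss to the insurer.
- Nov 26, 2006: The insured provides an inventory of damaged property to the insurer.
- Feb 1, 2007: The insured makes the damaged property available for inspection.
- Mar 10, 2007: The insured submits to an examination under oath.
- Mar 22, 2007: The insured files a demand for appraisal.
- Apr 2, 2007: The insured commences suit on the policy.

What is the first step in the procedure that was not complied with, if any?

Step 2

(1) due by Nov 9, 2006 + 10 days = Nov 19, 2006; Nov 11, 2006 is within that limit.
(2) permitted from Nov 11, 2006 + 19 days = Nov 30, 2006 onward; acted on Nov 26, 2006, 4 days prematurely.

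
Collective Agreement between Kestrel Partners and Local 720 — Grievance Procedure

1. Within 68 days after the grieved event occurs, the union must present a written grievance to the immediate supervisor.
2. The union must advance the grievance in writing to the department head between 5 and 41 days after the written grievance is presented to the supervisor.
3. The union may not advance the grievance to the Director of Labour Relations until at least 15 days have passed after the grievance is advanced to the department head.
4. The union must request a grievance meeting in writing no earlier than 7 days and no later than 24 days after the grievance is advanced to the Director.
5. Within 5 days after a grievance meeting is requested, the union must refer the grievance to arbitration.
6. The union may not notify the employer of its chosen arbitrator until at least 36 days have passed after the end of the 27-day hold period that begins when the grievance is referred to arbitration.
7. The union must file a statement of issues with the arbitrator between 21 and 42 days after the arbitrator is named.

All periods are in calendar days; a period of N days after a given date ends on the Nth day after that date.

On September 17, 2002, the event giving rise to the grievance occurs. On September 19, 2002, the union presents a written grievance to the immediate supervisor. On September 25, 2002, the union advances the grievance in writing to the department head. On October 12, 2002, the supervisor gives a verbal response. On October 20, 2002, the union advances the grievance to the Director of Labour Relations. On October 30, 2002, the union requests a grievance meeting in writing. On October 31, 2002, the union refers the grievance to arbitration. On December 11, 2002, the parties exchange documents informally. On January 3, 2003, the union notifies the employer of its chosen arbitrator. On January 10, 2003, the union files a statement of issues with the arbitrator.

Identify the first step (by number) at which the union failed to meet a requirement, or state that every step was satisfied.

Step 1: 68 days after September 17, 2002 (when the grieved event occurs) is November 24, 2002; September 19, 2002 is within that limit.
Step 2: the window is 5–41 days after September 19, 2002 (when the written grievance is presented to the supervisor), so September 24, 2002 through October 30, 2002; done September 25, 2002 — within the window.
Step 3: the earliest permitted date is 15 days after September 25, 2002 (when the grievance is advanced to the department head), i.e. October 10, 2002; October 20, 2002 is on or after that date.
Step 4: the window is 7–24 days after October 20, 2002 (when the grievance is advanced to the Director), so October 27, 2002 through November 13, 2002; October 30, 2002 falls inside that range.
Step 5: 5 days after October 30, 2002 (when a grievance meeting is requested) is November 4, 2002; completed October 31, 2002, before the deadline.
Step 6: the earliest permitted date is 36 days after November 27, 2002 (end of the 27-day hold period, which began when the grievance is referred to arbitration on October 31, 2002), i.e. January 2, 2003; done January 3, 2003, after the minimum wait.
Step 7: the window is 21–42 days after January 3, 2003 (when the arbitrator is named), so January 24, 2003 through February 14, 2003; done January 10, 2003 — 14 days before the window opened.
Later steps need not be reached.

Step 7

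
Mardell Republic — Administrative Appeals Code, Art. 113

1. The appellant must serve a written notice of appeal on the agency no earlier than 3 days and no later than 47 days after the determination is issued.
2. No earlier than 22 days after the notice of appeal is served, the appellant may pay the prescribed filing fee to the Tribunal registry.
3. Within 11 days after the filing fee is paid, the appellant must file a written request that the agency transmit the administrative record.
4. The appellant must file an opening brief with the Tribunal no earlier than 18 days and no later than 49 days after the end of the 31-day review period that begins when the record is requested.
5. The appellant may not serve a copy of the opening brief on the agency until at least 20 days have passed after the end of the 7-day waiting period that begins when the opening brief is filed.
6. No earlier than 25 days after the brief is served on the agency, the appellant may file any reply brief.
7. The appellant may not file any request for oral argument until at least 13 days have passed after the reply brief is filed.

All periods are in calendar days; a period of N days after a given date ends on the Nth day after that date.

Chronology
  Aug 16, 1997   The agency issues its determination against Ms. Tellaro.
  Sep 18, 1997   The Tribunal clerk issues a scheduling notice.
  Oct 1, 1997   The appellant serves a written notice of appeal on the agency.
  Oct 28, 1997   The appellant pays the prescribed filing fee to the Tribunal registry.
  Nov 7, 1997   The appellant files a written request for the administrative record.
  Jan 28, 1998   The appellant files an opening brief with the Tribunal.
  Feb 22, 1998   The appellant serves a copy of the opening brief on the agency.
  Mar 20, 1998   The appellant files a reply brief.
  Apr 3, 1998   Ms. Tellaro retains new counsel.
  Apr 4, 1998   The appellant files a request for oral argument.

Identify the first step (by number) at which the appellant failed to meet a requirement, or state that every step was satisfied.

Step 1: the window is 3–47 days after Aug 16, 1997 (when the determination is issued), so Aug 19, 1997 through Oct 2, 1997; done Oct 1, 1997 — within the window.
Step 2: the earliest permitted date is 22 days after Oct 1, 1997 (when the notice of appeal is served), i.e. Oct 23, 1997; Oct 28, 1997 is on or after that date.
Step 3: 11 days after Oct 28, 1997 (when the filing fee is paid) is Nov 8, 1997; Nov 7, 1997 is within that limit.
Step 4: the window is 18–49 days after Dec 8, 1997 (end of the 31-day review period, which began when the record is requested on Nov 7, 1997), so Dec 26, 1997 through Jan 26, 1998; done Jan 28, 1998 — 2 days after the window closed.
No need to go further; step 4 was not satisfied.

Step 4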